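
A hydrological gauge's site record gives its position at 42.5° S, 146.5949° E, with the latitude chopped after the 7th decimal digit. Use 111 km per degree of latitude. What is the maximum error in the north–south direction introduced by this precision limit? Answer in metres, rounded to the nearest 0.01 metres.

0.01 metres

Truncating at 7 decimal places can drop up to a full unit in the last place, so the latitude may be off by as much as 1e-07°.
Along the meridian that is 1e-07° × 111000 m/° = 0.0111 m.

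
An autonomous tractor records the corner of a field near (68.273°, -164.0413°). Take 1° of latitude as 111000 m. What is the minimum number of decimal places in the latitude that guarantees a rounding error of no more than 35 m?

4 decimal places

One degree of latitude covers 111000 m.
With N decimal places the half-ulp bound is 0.5·10⁻ᴺ°, or 0.5·10⁻ᴺ × 111000 m on the ground.
Need 0.5 × 111000 × 10⁻ᴺ ≤ 35 → 10⁻ᴺ ≤ 6.306e-04, so N ≥ 3.20.
So 4 decimal places suffice (5.55 m); 3 would allow up to 55.5 m.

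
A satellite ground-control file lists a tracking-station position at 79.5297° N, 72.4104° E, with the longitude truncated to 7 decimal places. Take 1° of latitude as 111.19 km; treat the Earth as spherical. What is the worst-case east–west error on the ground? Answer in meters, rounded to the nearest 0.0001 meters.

Truncating at 7 decimal places can drop up to a full unit in the last place, so the longitude may be off by as much as 1e-07°.
At latitude 79.5297° a degree of longitude spans 111190 m × cos 79.5297° = 111190 × 0.1817 ≈ 20206.1 m.
Maximum E–W displacement: 1e-07 × 20206.1 = 0.00202061 m.

0.0020 meters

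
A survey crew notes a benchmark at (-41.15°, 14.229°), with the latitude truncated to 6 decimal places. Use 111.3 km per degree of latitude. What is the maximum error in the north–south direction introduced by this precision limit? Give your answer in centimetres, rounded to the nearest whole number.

11 centimetres

Truncating at 6 decimal places can drop up to a full unit in the last place, so the latitude may be off by as much as 1e-06°.
So the N–S error is at most 1e-06 × 111300 = 0.1113 m.
That is 0.1113 m = 11.13 cm.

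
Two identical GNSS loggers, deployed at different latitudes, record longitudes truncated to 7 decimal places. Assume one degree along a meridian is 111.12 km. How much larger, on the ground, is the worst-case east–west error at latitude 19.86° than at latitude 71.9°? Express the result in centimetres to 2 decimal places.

0.70 centimetres

Truncating at 7 decimal places can drop up to a full unit in the last place, so the longitude may be off by as much as 1e-07°.
Error at 19.86° = 1e-07° × 111120 × cos 19.86° ≈ 0.011112 × 0.9405 = 0.010451 m.
Error at 71.9° = 1e-07° × 111120 × cos 71.9° ≈ 0.011112 × 0.3107 = 0.0034522 m.
So the lower-latitude error exceeds the higher by 0.010451 − 0.0034522 = 0.0069989 m.
That is 0.00699888 m = 0.69989 cm.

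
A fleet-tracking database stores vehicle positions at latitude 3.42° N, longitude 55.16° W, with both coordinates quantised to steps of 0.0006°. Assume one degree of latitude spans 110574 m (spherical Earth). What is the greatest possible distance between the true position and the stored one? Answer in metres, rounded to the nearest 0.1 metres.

With a 0.0006° grid the true value lies within half a step, ±0.0006°/2 = ±0.0003°, of the stored one.
Latitude error → 0.0003 × 110574 = 33.1722 m along the meridian.
East–west component at 3.42°: 0.0003° × 110574 × cos 3.42° ≈ 0.0003 × 110377 ≈ 33.1131 m.
Worst case both components are at the extreme and orthogonal: √(33.1722² + 33.1131²) ≈ 46.8708 m.

46.9 metres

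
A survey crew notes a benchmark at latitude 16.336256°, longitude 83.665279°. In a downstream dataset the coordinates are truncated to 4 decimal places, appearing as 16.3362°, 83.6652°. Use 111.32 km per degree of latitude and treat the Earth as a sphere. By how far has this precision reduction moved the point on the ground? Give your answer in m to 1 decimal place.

Δlat = 16.336256 − 16.3362 = +0.000056°; Δlon = 83.665279 − 83.6652 = +0.000079°.
N–S: 0.000056° × 111320 m/° = 6.23392 m.
East–west at this latitude: 0.000079° × 111320 × cos 16.3362° ≈ 0.000079 × 106826 = 8.43924 m.
Hypotenuse of the two orthogonal shifts: √(6.23392² + 8.43924²) = 10.492 m.

10.5 m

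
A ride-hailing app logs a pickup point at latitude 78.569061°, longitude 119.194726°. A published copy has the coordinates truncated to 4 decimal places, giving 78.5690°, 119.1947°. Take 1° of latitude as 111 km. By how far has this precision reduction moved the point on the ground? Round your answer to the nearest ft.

22 ft

The latitude changed by +0.000061° and the longitude by +0.000026°.
N–S: 0.000061° × 111000 m/° = 6.771 m.
East–west at this latitude: 0.000026° × 111000 × cos 78.569° ≈ 0.000026 × 21998.8 = 0.57197 m.
Distance: √(6.771² + 0.57197²) ≈ 6.79512 m.
Converting: 6.79512 m × 3.2808 ft/m ≈ 22.294 ft.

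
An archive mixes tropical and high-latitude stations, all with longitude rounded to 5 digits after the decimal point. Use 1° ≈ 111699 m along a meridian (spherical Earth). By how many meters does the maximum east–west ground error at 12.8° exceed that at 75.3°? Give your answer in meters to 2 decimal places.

0.40 meters

Rounding to 5 decimal places leaves the longitude within ±5e-06° of the true value.
Error at 12.8° = 5e-06° × 111699 × cos 12.8° ≈ 0.5585 × 0.9751 = 0.54462 m.
At 75.3°: 5e-06° × 111699 × cos 75.3° = 5e-06 × 111699 × 0.2538 ≈ 0.14172 m.
Difference: 0.54462 − 0.14172 = 0.40289 m.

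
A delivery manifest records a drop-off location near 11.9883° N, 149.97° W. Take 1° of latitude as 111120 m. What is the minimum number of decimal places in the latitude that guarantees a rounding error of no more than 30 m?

4

One degree of latitude covers 111120 m.
N decimal places → at most half a unit in the last place, 0.5 × 10⁻ᴺ° = 111120/2 × 10⁻ᴺ m.
Need 0.5 × 111120 × 10⁻ᴺ ≤ 30 → 10⁻ᴺ ≤ 5.400e-04, so N ≥ 3.27.
So 4 decimal places suffice (5.56 m); 3 would allow up to 55.6 m.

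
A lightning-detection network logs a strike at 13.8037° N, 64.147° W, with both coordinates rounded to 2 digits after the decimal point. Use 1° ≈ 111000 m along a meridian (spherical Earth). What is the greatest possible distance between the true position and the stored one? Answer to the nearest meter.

Rounding to 2 decimal places leaves each coordinate within ±0.005° of the true value.
N–S: 0.005° × 111000 m/° = 555 m.
Longitude error → 0.005 × 111000 × cos 13.8037° = 0.005 × 111000 × 0.9711 ≈ 538.971 m.
Worst case both components are at the extreme and orthogonal: √(555² + 538.971²) ≈ 773.637 m.

774 meters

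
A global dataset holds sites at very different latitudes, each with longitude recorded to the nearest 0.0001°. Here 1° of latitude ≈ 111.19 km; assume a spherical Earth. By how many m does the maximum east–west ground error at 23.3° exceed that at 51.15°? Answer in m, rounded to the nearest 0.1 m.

1.6 m

Rounding to 4 decimal places leaves the longitude within ±5e-05° of the true value.
At 23.3°: 5e-05° × 111190 × cos 23.3° = 5e-05 × 111190 × 0.9184 ≈ 5.1061 m.
Error at 51.15° = 5e-05° × 111190 × cos 51.15° ≈ 5.5595 × 0.6273 = 3.4874 m.
So the lower-latitude error exceeds the higher by 5.1061 − 3.4874 = 1.6187 m.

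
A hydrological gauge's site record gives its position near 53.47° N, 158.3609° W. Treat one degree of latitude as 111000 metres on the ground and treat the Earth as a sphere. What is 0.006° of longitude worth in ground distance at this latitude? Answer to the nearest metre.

396 metres

At 53.47° a degree of longitude is 111000 × cos 53.47° ≈ 66072 m, so 0.006° corresponds to 396.432 m.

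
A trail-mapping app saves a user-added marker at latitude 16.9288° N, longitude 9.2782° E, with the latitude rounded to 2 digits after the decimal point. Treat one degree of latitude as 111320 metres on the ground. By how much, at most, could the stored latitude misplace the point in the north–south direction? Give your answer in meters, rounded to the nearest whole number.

Rounding to 2 decimal places leaves the latitude within ±0.005° of the true value.
So the N–S error is at most 0.005 × 111320 = 556.6 m.

557 meters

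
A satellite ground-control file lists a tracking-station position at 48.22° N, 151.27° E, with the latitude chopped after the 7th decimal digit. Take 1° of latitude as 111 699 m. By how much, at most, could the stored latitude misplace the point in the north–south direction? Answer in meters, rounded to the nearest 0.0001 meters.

Truncating at 7 decimal places can drop up to a full unit in the last place, so the latitude may be off by as much as 1e-07°.
Along the meridian that is 1e-07° × 111699 m/° = 0.0111699 m.

0.0112 meters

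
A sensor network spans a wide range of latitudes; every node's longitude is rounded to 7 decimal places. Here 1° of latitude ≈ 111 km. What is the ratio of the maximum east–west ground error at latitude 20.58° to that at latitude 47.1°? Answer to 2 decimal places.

1.38

Rounding to 7 decimal places leaves the longitude within ±5e-08° of the true value.
Error at 20.58° = 5e-08° × 111000 × cos 20.58° ≈ 0.00555 × 0.9362 = 0.0051958 m.
At 47.1°: 5e-08° × 111000 × cos 47.1° = 5e-08 × 111000 × 0.6807 ≈ 0.003778 m.
Ratio: 0.0051958 / 0.003778 = cos 20.58° / cos 47.1° ≈ 1.3753.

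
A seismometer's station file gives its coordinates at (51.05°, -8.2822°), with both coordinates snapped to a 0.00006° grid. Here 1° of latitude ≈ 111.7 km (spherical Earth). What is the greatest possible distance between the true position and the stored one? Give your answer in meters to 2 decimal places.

3.96 meters

With a 0.00006° grid the true value lies within half a step, ±0.00006°/2 = ±3e-05°, of the stored one.
Latitude error → 3e-05 × 111700 = 3.351 m along the meridian.
East–west component at 51.05°: 3e-05° × 111700 × cos 51.05° ≈ 3e-05 × 70219.3 ≈ 2.10658 m.
The two errors are perpendicular, so the maximum displacement is √(3.351² + 2.10658²) ≈ 3.95814 m.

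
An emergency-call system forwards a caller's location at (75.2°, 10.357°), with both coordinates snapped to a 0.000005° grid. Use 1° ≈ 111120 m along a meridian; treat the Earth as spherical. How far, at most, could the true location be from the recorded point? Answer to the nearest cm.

With a 0.000005° grid the true value lies within half a step, ±0.000005°/2 = ±2.5e-06°, of the stored one.
North–south component: 2.5e-06° × 111120 = 0.2778 m.
E–W at 75.2°: 2.5e-06° × 111120 × cos 75.2° = 2.5e-06 × 111120 × 0.2554 ≈ 0.0709628 m.
The two errors are perpendicular, so the maximum displacement is √(0.2778² + 0.0709628²) ≈ 0.28672 m.
That is 0.28672 m = 28.672 cm.

29 cm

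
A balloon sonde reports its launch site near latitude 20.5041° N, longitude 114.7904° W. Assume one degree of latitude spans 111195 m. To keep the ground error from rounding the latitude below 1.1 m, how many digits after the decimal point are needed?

One degree of latitude covers 111195 m.
N decimal places → at most half a unit in the last place, 0.5 × 10⁻ᴺ° = 111195/2 × 10⁻ᴺ m.
Setting 55597.5 × 10⁻ᴺ ≤ 1.1 gives 10ᴺ ≥ 5.054e+04, i.e. N ≥ 4.70.
N = 4 would give 5.56 m (too coarse); N = 5 gives 0.556 m ≤ 1.1 m.

5 decimal places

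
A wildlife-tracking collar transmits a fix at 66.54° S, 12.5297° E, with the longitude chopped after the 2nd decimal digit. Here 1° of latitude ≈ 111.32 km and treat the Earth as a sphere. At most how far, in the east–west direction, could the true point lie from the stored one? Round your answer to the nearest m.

443 m

Truncating at 2 decimal places can drop up to a full unit in the last place, so the longitude may be off by as much as 0.01°.
At latitude 66.54° a degree of longitude spans 111320 m × cos 66.54° = 111320 × 0.3981 ≈ 44317.5 m.
So at most 0.01° × 44317.5 ≈ 443.175 m east–west.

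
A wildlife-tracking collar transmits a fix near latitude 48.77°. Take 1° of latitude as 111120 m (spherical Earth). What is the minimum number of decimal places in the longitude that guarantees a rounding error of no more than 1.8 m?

At 48.77° one degree of longitude covers 111120 × cos 48.77° ≈ 111120 × 0.6591 ≈ 73237.3 m.
With N decimal places the half-ulp bound is 0.5·10⁻ᴺ°, or 0.5·10⁻ᴺ × 73237.3 m on the ground.
Setting 36618.7 × 10⁻ᴺ ≤ 1.8 gives 10ᴺ ≥ 2.034e+04, i.e. N ≥ 4.31.
At 4 places the error can reach 3.66 m, but 5 places keeps it to 0.366 m.

5 decimal places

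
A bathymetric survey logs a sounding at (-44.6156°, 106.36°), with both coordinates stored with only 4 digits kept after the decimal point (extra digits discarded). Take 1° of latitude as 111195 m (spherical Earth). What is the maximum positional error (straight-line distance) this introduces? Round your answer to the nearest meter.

Truncating at 4 decimal places can drop up to a full unit in the last place, so each coordinate may be off by as much as 0.0001°.
North–south component: 0.0001° × 111195 = 11.1195 m.
E–W at 44.6156°: 0.0001° × 111195 × cos 44.6156° = 0.0001 × 111195 × 0.7118 ≈ 7.91525 m.
The two errors are perpendicular, so the maximum displacement is √(11.1195² + 7.91525²) ≈ 13.649 m.

14 meters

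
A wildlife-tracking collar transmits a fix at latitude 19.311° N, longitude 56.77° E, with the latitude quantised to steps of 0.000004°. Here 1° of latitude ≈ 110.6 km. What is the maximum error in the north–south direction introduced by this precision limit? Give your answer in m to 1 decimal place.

0.2 m

With a 0.000004° grid the true value lies within half a step, ±0.000004°/2 = ±2e-06°, of the stored one.
North–south distance: 2e-06° × 110600 m/° = 0.2212 m.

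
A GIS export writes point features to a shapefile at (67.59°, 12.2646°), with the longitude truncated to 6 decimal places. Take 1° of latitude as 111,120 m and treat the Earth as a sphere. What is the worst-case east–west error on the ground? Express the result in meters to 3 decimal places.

Truncating at 6 decimal places can drop up to a full unit in the last place, so the longitude may be off by as much as 1e-06°.
Parallels shrink by cos φ, so at 67.59° a degree of longitude is 111120 × 0.3812 ≈ 42362.5 m.
Maximum E–W displacement: 1e-06 × 42362.5 = 0.0423625 m.

0.042 meters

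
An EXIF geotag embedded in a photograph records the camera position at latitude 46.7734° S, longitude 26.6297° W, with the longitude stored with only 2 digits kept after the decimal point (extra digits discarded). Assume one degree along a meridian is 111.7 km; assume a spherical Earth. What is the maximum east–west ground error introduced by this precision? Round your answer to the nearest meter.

765 meters

Truncating at 2 decimal places can drop up to a full unit in the last place, so the longitude may be off by as much as 0.01°.
At latitude 46.7734° a degree of longitude spans 111700 m × cos 46.7734° = 111700 × 0.6849 ≈ 76501.7 m.
Maximum E–W displacement: 0.01 × 76501.7 = 765.017 m.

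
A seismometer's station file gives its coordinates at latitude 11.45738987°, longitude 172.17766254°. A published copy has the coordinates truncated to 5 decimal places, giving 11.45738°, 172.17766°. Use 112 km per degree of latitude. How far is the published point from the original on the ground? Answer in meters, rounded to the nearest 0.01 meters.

The latitude changed by +0.00000987° and the longitude by +0.00000254°.
N–S: 0.00000987° × 112000 m/° = 1.10544 m.
East–west at this latitude: 0.00000254° × 112000 × cos 11.4574° ≈ 0.00000254 × 109768 = 0.278811 m.
Combined displacement = (1.10544² + 0.278811²)^½ ≈ 1.14006 m.

1.14 meters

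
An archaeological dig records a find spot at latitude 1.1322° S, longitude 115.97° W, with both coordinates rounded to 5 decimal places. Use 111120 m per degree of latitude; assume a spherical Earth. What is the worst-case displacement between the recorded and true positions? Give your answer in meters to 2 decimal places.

0.79 meters

Rounding to 5 decimal places leaves each coordinate within ±5e-06° of the true value.
N–S: 5e-06° × 111120 m/° = 0.5556 m.
East–west component at 1.1322°: 5e-06° × 111120 × cos 1.1322° ≈ 5e-06 × 111098 ≈ 0.555492 m.
The two errors are perpendicular, so the maximum displacement is √(0.5556² + 0.555492²) ≈ 0.78566 m.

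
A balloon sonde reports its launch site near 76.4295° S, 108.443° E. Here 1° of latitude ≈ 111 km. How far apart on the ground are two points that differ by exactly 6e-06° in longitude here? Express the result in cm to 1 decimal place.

15.6 cm

One degree of longitude here spans 111000 × cos 76.4295° = 111000 × 0.2346 ≈ 26045.2 m; 6e-06° of that is 0.156271 m.
That is 0.156271 m = 15.627 cm.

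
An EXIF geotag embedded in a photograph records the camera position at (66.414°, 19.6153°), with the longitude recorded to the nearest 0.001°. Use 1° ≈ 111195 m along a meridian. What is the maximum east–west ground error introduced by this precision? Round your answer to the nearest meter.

Rounding to 3 decimal places leaves the longitude within ±0.0005° of the true value.
Parallels shrink by cos φ, so at 66.414° a degree of longitude is 111195 × 0.4001 ≈ 44491.9 m.
Maximum E–W displacement: 0.0005 × 44491.9 = 22.246 m.

22 meters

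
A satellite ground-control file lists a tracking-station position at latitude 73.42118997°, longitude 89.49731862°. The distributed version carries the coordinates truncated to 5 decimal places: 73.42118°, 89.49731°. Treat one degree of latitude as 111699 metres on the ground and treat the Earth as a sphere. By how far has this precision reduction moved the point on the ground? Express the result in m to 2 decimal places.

1.15 m

Δlat = 73.42118997 − 73.42118 = +0.00000997°; Δlon = 89.49731862 − 89.49731 = +0.00000862°.
N–S: 0.00000997° × 111699 m/° = 1.11364 m.
East–west at this latitude: 0.00000862° × 111699 × cos 73.4212° ≈ 0.00000862 × 31871.5 = 0.274733 m.
Hypotenuse of the two orthogonal shifts: √(1.11364² + 0.274733²) = 1.14703 m.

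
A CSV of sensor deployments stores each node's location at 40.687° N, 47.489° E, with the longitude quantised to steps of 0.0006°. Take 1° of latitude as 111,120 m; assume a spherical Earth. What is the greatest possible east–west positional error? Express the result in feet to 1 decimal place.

82.9 feet

With a 0.0006° grid the true value lies within half a step, ±0.0006°/2 = ±0.0003°, of the stored one.
At latitude 40.687° a degree of longitude spans 111120 m × cos 40.687° = 111120 × 0.7583 ≈ 84260.3 m.
So at most 0.0003° × 84260.3 ≈ 25.2781 m east–west.
In feet: 25.2781 m ÷ 0.3048 ≈ 82.933 ft.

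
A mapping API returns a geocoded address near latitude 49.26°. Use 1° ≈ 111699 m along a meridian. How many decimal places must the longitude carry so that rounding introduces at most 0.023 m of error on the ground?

At 49.26° one degree of longitude covers 111699 × cos 49.26° ≈ 111699 × 0.6526 ≈ 72897.8 m.
N decimal places → at most half a unit in the last place, 0.5 × 10⁻ᴺ° = 72897.8/2 × 10⁻ᴺ m.
Need 0.5 × 72897.8 × 10⁻ᴺ ≤ 0.023 → 10⁻ᴺ ≤ 6.310e-07, so N ≥ 6.20.
N = 6 would give 0.0364 m (too coarse); N = 7 gives 0.00364 m ≤ 0.023 m.

7 decimal places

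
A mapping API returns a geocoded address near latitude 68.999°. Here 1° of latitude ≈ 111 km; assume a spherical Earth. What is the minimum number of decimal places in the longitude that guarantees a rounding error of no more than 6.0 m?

4 decimal places

At 68.999° one degree of longitude covers 111000 × cos 68.999° ≈ 111000 × 0.3584 ≈ 39780.7 m.
Rounding to N decimal places gives at most 0.5 × 10⁻ᴺ degrees of error, i.e. 0.5 × 10⁻ᴺ × 39780.7 m.
Setting 19890.3 × 10⁻ᴺ ≤ 6.0 gives 10ᴺ ≥ 3315, i.e. N ≥ 3.52.
At 3 places the error can reach 19.9 m, but 4 places keeps it to 1.99 m.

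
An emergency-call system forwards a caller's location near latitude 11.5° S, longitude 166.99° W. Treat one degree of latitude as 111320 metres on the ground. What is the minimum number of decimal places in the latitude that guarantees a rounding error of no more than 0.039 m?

One degree of latitude covers 111320 m.
N decimal places → at most half a unit in the last place, 0.5 × 10⁻ᴺ° = 111320/2 × 10⁻ᴺ m.
Setting 55660 × 10⁻ᴺ ≤ 0.039 gives 10ᴺ ≥ 1.427e+06, i.e. N ≥ 6.15.
At 6 places the error can reach 0.0557 m, but 7 places keeps it to 0.00557 m.

7 decimal places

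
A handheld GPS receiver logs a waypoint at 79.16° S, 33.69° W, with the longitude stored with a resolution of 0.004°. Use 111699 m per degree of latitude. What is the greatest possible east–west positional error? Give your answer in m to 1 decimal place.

42.0 m

With a 0.004° grid the true value lies within half a step, ±0.004°/2 = ±0.002°, of the stored one.
At latitude 79.16° a degree of longitude spans 111699 m × cos 79.16° = 111699 × 0.1881 ≈ 21006.9 m.
So at most 0.002° × 21006.9 ≈ 42.0138 m east–west.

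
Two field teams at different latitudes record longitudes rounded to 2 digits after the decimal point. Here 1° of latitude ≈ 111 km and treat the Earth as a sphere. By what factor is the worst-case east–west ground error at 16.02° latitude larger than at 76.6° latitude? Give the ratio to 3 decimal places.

4.147

Rounding to 2 decimal places leaves the longitude within ±0.005° of the true value.
At 16.02°: 0.005° × 111000 × cos 16.02° = 0.005 × 111000 × 0.9612 ≈ 533.45 m.
At 76.6°: 0.005° × 111000 × cos 76.6° = 0.005 × 111000 × 0.2317 ≈ 128.62 m.
The ratio reduces to cos 16.02° / cos 76.6° = 0.9612/0.2317 ≈ 4.1475.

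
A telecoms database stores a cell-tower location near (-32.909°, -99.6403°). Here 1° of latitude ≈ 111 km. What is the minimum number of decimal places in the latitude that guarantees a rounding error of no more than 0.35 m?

One degree of latitude covers 111000 m.
Rounding to N decimal places gives at most 0.5 × 10⁻ᴺ degrees of error, i.e. 0.5 × 10⁻ᴺ × 111000 m.
Setting 55500 × 10⁻ᴺ ≤ 0.35 gives 10ᴺ ≥ 1.586e+05, i.e. N ≥ 5.20.
So 6 decimal places suffice (0.0555 m); 5 would allow up to 0.555 m.

6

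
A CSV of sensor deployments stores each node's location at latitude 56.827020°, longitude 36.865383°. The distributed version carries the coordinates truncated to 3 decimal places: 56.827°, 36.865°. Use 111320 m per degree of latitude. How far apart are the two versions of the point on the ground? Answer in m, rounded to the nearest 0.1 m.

The latitude changed by +0.000020° and the longitude by +0.000383°.
North–south shift: 0.000020 × 111320 = 2.2264 m.
East–west at this latitude: 0.000383° × 111320 × cos 56.827° ≈ 0.000383 × 60910.8 = 23.3289 m.
Combined displacement = (2.2264² + 23.3289²)^½ ≈ 23.4348 m.

23.4 m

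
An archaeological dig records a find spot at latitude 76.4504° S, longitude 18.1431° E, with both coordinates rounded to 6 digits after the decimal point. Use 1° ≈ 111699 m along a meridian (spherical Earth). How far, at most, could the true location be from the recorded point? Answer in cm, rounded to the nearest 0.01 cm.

5.74 cm

Rounding to 6 decimal places leaves each coordinate within ±5e-07° of the true value.
N–S: 5e-07° × 111699 m/° = 0.0558495 m.
Longitude error → 5e-07 × 111699 × cos 76.4504° = 5e-07 × 111699 × 0.2343 ≈ 0.0130848 m.
Combining orthogonally: (0.0558495² + 0.0130848²)^½ ≈ 0.0573618 m.
That is 0.0573618 m = 5.7362 cm.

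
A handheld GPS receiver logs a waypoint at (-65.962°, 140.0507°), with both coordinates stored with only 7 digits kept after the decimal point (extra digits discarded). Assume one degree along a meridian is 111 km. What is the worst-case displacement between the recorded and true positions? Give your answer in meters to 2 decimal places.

Truncating at 7 decimal places can drop up to a full unit in the last place, so each coordinate may be off by as much as 1e-07°.
N–S: 1e-07° × 111000 m/° = 0.0111 m.
Longitude error → 1e-07 × 111000 × cos 65.962° = 1e-07 × 111000 × 0.4073 ≈ 0.0045215 m.
The two errors are perpendicular, so the maximum displacement is √(0.0111² + 0.0045215²) ≈ 0.0119856 m.

0.01 meters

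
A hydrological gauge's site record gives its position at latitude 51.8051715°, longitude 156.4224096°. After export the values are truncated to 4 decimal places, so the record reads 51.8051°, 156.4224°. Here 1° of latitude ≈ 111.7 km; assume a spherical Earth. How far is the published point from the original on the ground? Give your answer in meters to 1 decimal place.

Δlat = 51.8051715 − 51.8051 = +0.0000715°; Δlon = 156.4224096 − 156.4224 = +0.0000096°.
North–south shift: 0.0000715 × 111700 = 7.98655 m.
East–west at this latitude: 0.0000096° × 111700 × cos 51.8051° ≈ 0.0000096 × 69068.4 = 0.663057 m.
Distance: √(7.98655² + 0.663057²) ≈ 8.01403 m.

8.0 meters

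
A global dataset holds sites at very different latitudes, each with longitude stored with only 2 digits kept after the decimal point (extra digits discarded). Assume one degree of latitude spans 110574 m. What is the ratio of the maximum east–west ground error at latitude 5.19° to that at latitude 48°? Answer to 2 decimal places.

1.49

Truncating at 2 decimal places can drop up to a full unit in the last place, so the longitude may be off by as much as 0.01°.
Error at 5.19° = 0.01° × 110574 × cos 5.19° ≈ 1105.7 × 0.9959 = 1101.2 m.
Error at 48° = 0.01° × 110574 × cos 48° ≈ 1105.7 × 0.6691 = 739.88 m.
The ratio reduces to cos 5.19° / cos 48° = 0.9959/0.6691 ≈ 1.4883.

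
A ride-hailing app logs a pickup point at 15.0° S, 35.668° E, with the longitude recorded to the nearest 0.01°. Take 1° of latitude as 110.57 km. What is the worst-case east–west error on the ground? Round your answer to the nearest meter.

534 meters

Rounding to 2 decimal places leaves the longitude within ±0.005° of the true value.
Parallels shrink by cos φ, so at 15° a degree of longitude is 110570 × 0.9659 ≈ 106802 m.
So at most 0.005° × 106802 ≈ 534.012 m east–west.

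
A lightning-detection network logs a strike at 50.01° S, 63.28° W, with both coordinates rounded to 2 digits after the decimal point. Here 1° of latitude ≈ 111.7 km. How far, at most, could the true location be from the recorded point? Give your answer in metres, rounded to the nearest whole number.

Rounding to 2 decimal places leaves each coordinate within ±0.005° of the true value.
N–S: 0.005° × 111700 m/° = 558.5 m.
East–west component at 50.01°: 0.005° × 111700 × cos 50.01° ≈ 0.005 × 71784.4 ≈ 358.922 m.
Worst case both components are at the extreme and orthogonal: √(558.5² + 358.922²) ≈ 663.888 m.

664 metres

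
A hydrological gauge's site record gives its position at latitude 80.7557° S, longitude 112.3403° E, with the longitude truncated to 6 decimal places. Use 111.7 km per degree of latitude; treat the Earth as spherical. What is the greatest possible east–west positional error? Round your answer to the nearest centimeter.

Truncating at 6 decimal places can drop up to a full unit in the last place, so the longitude may be off by as much as 1e-06°.
One degree of longitude at 80.7557° is 111700 × cos 80.7557° ≈ 111700 × 0.1606 = 17944 m.
Maximum E–W displacement: 1e-06 × 17944 = 0.017944 m.
That is 0.017944 m = 1.7944 cm.

2 centimeters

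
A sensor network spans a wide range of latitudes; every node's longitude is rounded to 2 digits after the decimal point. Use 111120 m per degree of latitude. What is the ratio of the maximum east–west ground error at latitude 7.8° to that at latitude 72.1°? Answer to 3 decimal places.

3.223

Rounding to 2 decimal places leaves the longitude within ±0.005° of the true value.
At 7.8°: 0.005° × 111120 × cos 7.8° = 0.005 × 111120 × 0.9907 ≈ 550.46 m.
Error at 72.1° = 0.005° × 111120 × cos 72.1° ≈ 555.6 × 0.3074 = 170.77 m.
Ratio: 550.46 / 170.77 = cos 7.8° / cos 72.1° ≈ 3.2234.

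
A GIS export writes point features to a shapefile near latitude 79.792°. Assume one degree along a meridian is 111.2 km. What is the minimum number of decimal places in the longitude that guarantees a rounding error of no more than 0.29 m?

5

At 79.792° one degree of longitude covers 111200 × cos 79.792° ≈ 111200 × 0.1772 ≈ 19707.1 m.
With N decimal places the half-ulp bound is 0.5·10⁻ᴺ°, or 0.5·10⁻ᴺ × 19707.1 m on the ground.
Need 0.5 × 19707.1 × 10⁻ᴺ ≤ 0.29 → 10⁻ᴺ ≤ 2.943e-05, so N ≥ 4.53.
N = 4 would give 0.985 m (too coarse); N = 5 gives 0.0985 m ≤ 0.29 m.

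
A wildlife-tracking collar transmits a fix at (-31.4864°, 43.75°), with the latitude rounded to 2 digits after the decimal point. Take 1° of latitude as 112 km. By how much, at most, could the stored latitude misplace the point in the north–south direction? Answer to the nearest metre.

560 metres

Rounding to 2 decimal places leaves the latitude within ±0.005° of the true value.
North–south distance: 0.005° × 112000 m/° = 560 m.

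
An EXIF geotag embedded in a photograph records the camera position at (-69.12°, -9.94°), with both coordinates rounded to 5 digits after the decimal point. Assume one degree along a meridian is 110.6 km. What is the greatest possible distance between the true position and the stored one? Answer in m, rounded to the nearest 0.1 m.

Rounding to 5 decimal places leaves each coordinate within ±5e-06° of the true value.
North–south component: 5e-06° × 110600 = 0.553 m.
East–west component at 69.12°: 5e-06° × 110600 × cos 69.12° ≈ 5e-06 × 39419.2 ≈ 0.197096 m.
Combining orthogonally: (0.553² + 0.197096²)^½ ≈ 0.587074 m.

0.6 m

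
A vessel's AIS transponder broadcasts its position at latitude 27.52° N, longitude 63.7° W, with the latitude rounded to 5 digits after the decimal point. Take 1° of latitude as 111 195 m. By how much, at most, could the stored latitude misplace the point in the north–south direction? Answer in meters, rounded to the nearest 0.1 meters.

Rounding to 5 decimal places leaves the latitude within ±5e-06° of the true value.
North–south distance: 5e-06° × 111195 m/° = 0.555975 m.

0.6 meters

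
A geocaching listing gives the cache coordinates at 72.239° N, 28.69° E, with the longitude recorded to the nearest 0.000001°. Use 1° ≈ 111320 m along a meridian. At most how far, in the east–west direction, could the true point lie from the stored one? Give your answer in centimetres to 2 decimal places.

Rounding to 6 decimal places leaves the longitude within ±5e-07° of the true value.
One degree of longitude at 72.239° is 111320 × cos 72.239° ≈ 111320 × 0.3050 = 33957.8 m.
So at most 5e-07° × 33957.8 ≈ 0.0169789 m east–west.
That is 0.0169789 m = 1.6979 cm.

1.70 centimetres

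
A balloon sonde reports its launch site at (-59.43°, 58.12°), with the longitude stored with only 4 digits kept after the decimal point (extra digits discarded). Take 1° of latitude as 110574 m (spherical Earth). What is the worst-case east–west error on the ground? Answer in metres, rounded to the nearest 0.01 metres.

5.62 metres

Truncating at 4 decimal places can drop up to a full unit in the last place, so the longitude may be off by as much as 0.0001°.
At latitude 59.43° a degree of longitude spans 110574 m × cos 59.43° = 110574 × 0.5086 ≈ 56236.9 m.
Maximum E–W displacement: 0.0001 × 56236.9 = 5.62369 m.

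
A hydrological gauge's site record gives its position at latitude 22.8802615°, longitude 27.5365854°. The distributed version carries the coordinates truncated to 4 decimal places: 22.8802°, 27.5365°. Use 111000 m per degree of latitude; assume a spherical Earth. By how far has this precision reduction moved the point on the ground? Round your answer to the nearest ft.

36 ft

Δlat = 22.8802615 − 22.8802 = +0.0000615°; Δlon = 27.5365854 − 27.5365 = +0.0000854°.
North–south shift: 0.0000615 × 111000 = 6.8265 m.
E–W at 22.8802°: 0.0000854° × 111000 × cos 22.8802° = 0.0000854 × 111000 × 0.9213 ≈ 8.73356 m.
Hypotenuse of the two orthogonal shifts: √(6.8265² + 8.73356²) = 11.085 m.
Converting: 11.085 m × 3.2808 ft/m ≈ 36.368 ft.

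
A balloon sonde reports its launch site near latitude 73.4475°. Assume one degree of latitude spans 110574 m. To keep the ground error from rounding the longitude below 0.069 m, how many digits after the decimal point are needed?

At 73.4475° one degree of longitude covers 110574 × cos 73.4475° ≈ 110574 × 0.2849 ≈ 31501.8 m.
Rounding to N decimal places gives at most 0.5 × 10⁻ᴺ degrees of error, i.e. 0.5 × 10⁻ᴺ × 31501.8 m.
Need 0.5 × 31501.8 × 10⁻ᴺ ≤ 0.069 → 10⁻ᴺ ≤ 4.381e-06, so N ≥ 5.36.
So 6 decimal places suffice (0.0158 m); 5 would allow up to 0.158 m.

6 decimal places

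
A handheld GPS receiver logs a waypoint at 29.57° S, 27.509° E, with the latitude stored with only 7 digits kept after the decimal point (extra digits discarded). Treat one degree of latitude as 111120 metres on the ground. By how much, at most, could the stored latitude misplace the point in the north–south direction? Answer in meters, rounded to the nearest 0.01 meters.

0.01 meters

Truncating at 7 decimal places can drop up to a full unit in the last place, so the latitude may be off by as much as 1e-07°.
Along the meridian that is 1e-07° × 111120 m/° = 0.011112 m.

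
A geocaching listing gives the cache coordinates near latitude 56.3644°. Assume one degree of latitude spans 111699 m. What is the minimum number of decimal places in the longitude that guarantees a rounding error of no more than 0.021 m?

7

At 56.3644° one degree of longitude covers 111699 × cos 56.3644° ≈ 111699 × 0.5539 ≈ 61871.1 m.
Rounding to N decimal places gives at most 0.5 × 10⁻ᴺ degrees of error, i.e. 0.5 × 10⁻ᴺ × 61871.1 m.
Need 0.5 × 61871.1 × 10⁻ᴺ ≤ 0.021 → 10⁻ᴺ ≤ 6.788e-07, so N ≥ 6.17.
N = 6 would give 0.0309 m (too coarse); N = 7 gives 0.00309 m ≤ 0.021 m.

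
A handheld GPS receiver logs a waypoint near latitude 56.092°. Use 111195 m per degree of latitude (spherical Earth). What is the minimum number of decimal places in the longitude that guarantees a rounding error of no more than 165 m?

3 decimal places

At 56.092° one degree of longitude covers 111195 × cos 56.092° ≈ 111195 × 0.5579 ≈ 62031.4 m.
With N decimal places the half-ulp bound is 0.5·10⁻ᴺ°, or 0.5·10⁻ᴺ × 62031.4 m on the ground.
Setting 31015.7 × 10⁻ᴺ ≤ 165 gives 10ᴺ ≥ 188, i.e. N ≥ 2.27.
So 3 decimal places suffice (31 m); 2 would allow up to 310 m.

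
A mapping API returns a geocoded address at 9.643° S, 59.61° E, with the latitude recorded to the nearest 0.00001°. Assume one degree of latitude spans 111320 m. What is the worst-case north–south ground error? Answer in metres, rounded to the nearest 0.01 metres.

0.56 metres

Rounding to 5 decimal places leaves the latitude within ±5e-06° of the true value.
So the N–S error is at most 5e-06 × 111320 = 0.5566 m.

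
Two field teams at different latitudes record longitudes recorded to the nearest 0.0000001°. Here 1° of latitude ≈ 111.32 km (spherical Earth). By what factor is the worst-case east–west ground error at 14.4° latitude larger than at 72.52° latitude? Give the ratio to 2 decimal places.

3.22

Rounding to 7 decimal places leaves the longitude within ±5e-08° of the true value.
Error at 14.4° = 5e-08° × 111320 × cos 14.4° ≈ 0.005566 × 0.9686 = 0.0053911 m.
At 72.52°: 5e-08° × 111320 × cos 72.52° = 5e-08 × 111320 × 0.3004 ≈ 0.0016719 m.
Ratio: 0.0053911 / 0.0016719 = cos 14.4° / cos 72.52° ≈ 3.2246.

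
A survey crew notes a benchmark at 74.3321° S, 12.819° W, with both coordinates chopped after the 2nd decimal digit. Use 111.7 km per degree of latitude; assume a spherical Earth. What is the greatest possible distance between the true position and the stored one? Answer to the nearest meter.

1157 meters

Truncating at 2 decimal places can drop up to a full unit in the last place, so each coordinate may be off by as much as 0.01°.
Latitude error → 0.01 × 111700 = 1117 m along the meridian.
East–west component at 74.3321°: 0.01° × 111700 × cos 74.3321° ≈ 0.01 × 30165.8 ≈ 301.658 m.
Combining orthogonally: (1117² + 301.658²)^½ ≈ 1157.02 m.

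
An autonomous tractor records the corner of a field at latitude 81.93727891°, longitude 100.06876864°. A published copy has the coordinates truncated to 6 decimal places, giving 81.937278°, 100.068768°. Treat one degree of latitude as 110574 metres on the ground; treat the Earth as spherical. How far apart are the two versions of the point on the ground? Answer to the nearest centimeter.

The latitude changed by +0.00000091° and the longitude by +0.00000064°.
N–S: 0.00000091° × 110574 m/° = 0.100622 m.
East–west at this latitude: 0.00000064° × 110574 × cos 81.9373° ≈ 0.00000064 × 15508.8 = 0.00992562 m.
Combined displacement = (0.100622² + 0.00992562²)^½ ≈ 0.101111 m.
That is 0.101111 m = 10.111 cm.

10 centimeters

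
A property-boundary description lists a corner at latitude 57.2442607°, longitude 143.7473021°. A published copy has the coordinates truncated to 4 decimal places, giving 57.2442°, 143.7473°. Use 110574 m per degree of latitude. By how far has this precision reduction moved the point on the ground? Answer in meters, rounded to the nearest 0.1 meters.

The latitude changed by +0.0000607° and the longitude by +0.0000021°.
N–S: 0.0000607° × 110574 m/° = 6.71184 m.
E–W at 57.2442°: 0.0000021° × 110574 × cos 57.2442° = 0.0000021 × 110574 × 0.5411 ≈ 0.125637 m.
Hypotenuse of the two orthogonal shifts: √(6.71184² + 0.125637²) = 6.71302 m.

6.7 meters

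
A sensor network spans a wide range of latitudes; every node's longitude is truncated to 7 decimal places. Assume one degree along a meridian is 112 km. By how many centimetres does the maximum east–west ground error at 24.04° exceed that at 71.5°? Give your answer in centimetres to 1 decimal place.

Truncating at 7 decimal places can drop up to a full unit in the last place, so the longitude may be off by as much as 1e-07°.
At 24.04°: 1e-07° × 112000 × cos 24.04° = 1e-07 × 112000 × 0.9133 ≈ 0.010229 m.
Error at 71.5° = 1e-07° × 112000 × cos 71.5° ≈ 0.0112 × 0.3173 = 0.0035538 m.
So the lower-latitude error exceeds the higher by 0.010229 − 0.0035538 = 0.0066747 m.
That is 0.00667471 m = 0.66747 cm.

0.7 centimetres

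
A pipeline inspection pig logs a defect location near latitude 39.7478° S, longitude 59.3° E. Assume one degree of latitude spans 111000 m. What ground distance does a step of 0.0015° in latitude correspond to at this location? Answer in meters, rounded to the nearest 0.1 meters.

166.5 meters

Along a meridian 0.0015° is 0.0015 × 111000 = 166.5 m.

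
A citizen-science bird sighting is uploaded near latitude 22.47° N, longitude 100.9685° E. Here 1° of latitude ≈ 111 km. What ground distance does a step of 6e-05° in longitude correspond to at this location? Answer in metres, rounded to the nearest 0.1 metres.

6.2 metres

6e-05° of longitude at 22.47° is 6e-05 × 111000 × cos 22.47° ≈ 6e-05 × 102573 = 6.15437 m.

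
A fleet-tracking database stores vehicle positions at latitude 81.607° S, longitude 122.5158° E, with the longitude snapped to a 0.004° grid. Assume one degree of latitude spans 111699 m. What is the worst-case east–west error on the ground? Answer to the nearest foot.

With a 0.004° grid the true value lies within half a step, ±0.004°/2 = ±0.002°, of the stored one.
Parallels shrink by cos φ, so at 81.607° a degree of longitude is 111699 × 0.1460 ≈ 16303.8 m.
Maximum E–W displacement: 0.002 × 16303.8 = 32.6077 m.
In feet: 32.6077 m ÷ 0.3048 ≈ 106.98 ft.

107 feet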